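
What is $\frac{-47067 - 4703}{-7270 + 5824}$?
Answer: $\frac{25885}{723} \approx 35.802$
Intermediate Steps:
$\frac{-47067 - 4703}{-7270 + 5824} = \frac{-47067 - 4703}{-1446} = \left(-51770\right) \left(- \frac{1}{1446}\right) = \frac{25885}{723}$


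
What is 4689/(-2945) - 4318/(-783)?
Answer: 9045023/2305935 ≈ 3.9225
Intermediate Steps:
4689/(-2945) - 4318/(-783) = 4689*(-1/2945) - 4318*(-1/783) = -4689/2945 + 4318/783 = 9045023/2305935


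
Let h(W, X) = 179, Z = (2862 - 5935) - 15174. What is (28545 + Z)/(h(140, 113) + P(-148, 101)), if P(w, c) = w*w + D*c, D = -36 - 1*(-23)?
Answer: 5149/10385 ≈ 0.49581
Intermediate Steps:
D = -13 (D = -36 + 23 = -13)
Z = -18247 (Z = -3073 - 15174 = -18247)
P(w, c) = w² - 13*c (P(w, c) = w*w - 13*c = w² - 13*c)
(28545 + Z)/(h(140, 113) + P(-148, 101)) = (28545 - 18247)/(179 + ((-148)² - 13*101)) = 10298/(179 + (21904 - 1313)) = 10298/(179 + 20591) = 10298/20770 = 10298*(1/20770) = 5149/10385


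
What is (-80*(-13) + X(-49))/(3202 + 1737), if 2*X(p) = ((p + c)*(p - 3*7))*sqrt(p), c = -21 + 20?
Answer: 1040/4939 + 12250*I/4939 ≈ 0.21057 + 2.4803*I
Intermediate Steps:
c = -1
X(p) = sqrt(p)*(-1 + p)*(-21 + p)/2 (X(p) = (((p - 1)*(p - 3*7))*sqrt(p))/2 = (((-1 + p)*(p - 21))*sqrt(p))/2 = (((-1 + p)*(-21 + p))*sqrt(p))/2 = (sqrt(p)*(-1 + p)*(-21 + p))/2 = sqrt(p)*(-1 + p)*(-21 + p)/2)
(-80*(-13) + X(-49))/(3202 + 1737) = (-80*(-13) + sqrt(-49)*(21 + (-49)**2 - 22*(-49))/2)/(3202 + 1737) = (1040 + (7*I)*(21 + 2401 + 1078)/2)/4939 = (1040 + (1/2)*(7*I)*3500)*(1/4939) = (1040 + 12250*I)*(1/4939) = 1040/4939 + 12250*I/4939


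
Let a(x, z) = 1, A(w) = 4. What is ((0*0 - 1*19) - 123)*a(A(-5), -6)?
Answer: -142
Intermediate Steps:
((0*0 - 1*19) - 123)*a(A(-5), -6) = ((0*0 - 1*19) - 123)*1 = ((0 - 19) - 123)*1 = (-19 - 123)*1 = -142*1 = -142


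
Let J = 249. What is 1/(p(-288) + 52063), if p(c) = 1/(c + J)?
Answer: 39/2030456 ≈ 1.9208e-5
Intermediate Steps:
p(c) = 1/(249 + c) (p(c) = 1/(c + 249) = 1/(249 + c))
1/(p(-288) + 52063) = 1/(1/(249 - 288) + 52063) = 1/(1/(-39) + 52063) = 1/(-1/39 + 52063) = 1/(2030456/39) = 39/2030456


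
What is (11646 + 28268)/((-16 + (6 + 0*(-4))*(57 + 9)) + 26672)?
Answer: 19957/13526 ≈ 1.4755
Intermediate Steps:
(11646 + 28268)/((-16 + (6 + 0*(-4))*(57 + 9)) + 26672) = 39914/((-16 + (6 + 0)*66) + 26672) = 39914/((-16 + 6*66) + 26672) = 39914/((-16 + 396) + 26672) = 39914/(380 + 26672) = 39914/27052 = 39914*(1/27052) = 19957/13526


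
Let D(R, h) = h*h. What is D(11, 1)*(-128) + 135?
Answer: 7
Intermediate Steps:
D(R, h) = h²
D(11, 1)*(-128) + 135 = 1²*(-128) + 135 = 1*(-128) + 135 = -128 + 135 = 7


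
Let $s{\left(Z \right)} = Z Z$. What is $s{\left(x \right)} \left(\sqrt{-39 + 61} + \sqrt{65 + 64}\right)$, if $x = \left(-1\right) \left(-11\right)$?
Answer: $121 \sqrt{22} + 121 \sqrt{129} \approx 1941.8$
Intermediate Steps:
$x = 11$
$s{\left(Z \right)} = Z^{2}$
$s{\left(x \right)} \left(\sqrt{-39 + 61} + \sqrt{65 + 64}\right) = 11^{2} \left(\sqrt{-39 + 61} + \sqrt{65 + 64}\right) = 121 \left(\sqrt{22} + \sqrt{129}\right) = 121 \sqrt{22} + 121 \sqrt{129}$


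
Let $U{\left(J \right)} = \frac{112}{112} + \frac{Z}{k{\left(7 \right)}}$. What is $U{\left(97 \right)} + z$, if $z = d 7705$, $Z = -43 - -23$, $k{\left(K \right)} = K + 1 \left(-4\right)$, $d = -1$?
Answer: $- \frac{23132}{3} \approx -7710.7$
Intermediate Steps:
$k{\left(K \right)} = -4 + K$ ($k{\left(K \right)} = K - 4 = -4 + K$)
$Z = -20$ ($Z = -43 + 23 = -20$)
$U{\left(J \right)} = - \frac{17}{3}$ ($U{\left(J \right)} = \frac{112}{112} - \frac{20}{-4 + 7} = 112 \cdot \frac{1}{112} - \frac{20}{3} = 1 - \frac{20}{3} = - \frac{17}{3}$)
$z = -7705$ ($z = \left(-1\right) 7705 = -7705$)
$U{\left(97 \right)} + z = - \frac{17}{3} - 7705 = - \frac{23132}{3}$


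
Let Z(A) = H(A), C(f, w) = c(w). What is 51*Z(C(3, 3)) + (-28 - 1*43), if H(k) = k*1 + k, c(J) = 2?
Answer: 133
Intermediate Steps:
C(f, w) = 2
H(k) = 2*k (H(k) = k + k = 2*k)
Z(A) = 2*A
51*Z(C(3, 3)) + (-28 - 1*43) = 51*(2*2) + (-28 - 1*43) = 51*4 + (-28 - 43) = 204 - 71 = 133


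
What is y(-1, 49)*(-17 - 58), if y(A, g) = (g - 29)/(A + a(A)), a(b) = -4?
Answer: 300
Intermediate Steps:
y(A, g) = (-29 + g)/(-4 + A) (y(A, g) = (g - 29)/(A - 4) = (-29 + g)/(-4 + A))
y(-1, 49)*(-17 - 58) = ((-29 + 49)/(-4 - 1))*(-17 - 58) = (20/(-5))*(-75) = -1/5*20*(-75) = -4*(-75) = 300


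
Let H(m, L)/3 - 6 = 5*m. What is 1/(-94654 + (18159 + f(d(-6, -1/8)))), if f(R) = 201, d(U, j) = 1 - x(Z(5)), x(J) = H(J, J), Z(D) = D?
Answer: -1/76294 ≈ -1.3107e-5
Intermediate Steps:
H(m, L) = 18 + 15*m (H(m, L) = 18 + 3*(5*m) = 18 + 15*m)
x(J) = 18 + 15*J
d(U, j) = -92 (d(U, j) = 1 - (18 + 15*5) = 1 - (18 + 75) = 1 - 1*93 = 1 - 93 = -92)
1/(-94654 + (18159 + f(d(-6, -1/8)))) = 1/(-94654 + (18159 + 201)) = 1/(-94654 + 18360) = 1/(-76294) = -1/76294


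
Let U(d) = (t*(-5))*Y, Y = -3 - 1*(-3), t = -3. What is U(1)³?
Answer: 0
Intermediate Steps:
Y = 0 (Y = -3 + 3 = 0)
U(d) = 0 (U(d) = -3*(-5)*0 = 15*0 = 0)
U(1)³ = 0³ = 0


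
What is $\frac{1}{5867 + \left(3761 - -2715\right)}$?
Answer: $\frac{1}{12343} \approx 8.1018 \cdot 10^{-5}$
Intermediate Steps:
$\frac{1}{5867 + \left(3761 - -2715\right)} = \frac{1}{5867 + \left(3761 + 2715\right)} = \frac{1}{5867 + 6476} = \frac{1}{12343}$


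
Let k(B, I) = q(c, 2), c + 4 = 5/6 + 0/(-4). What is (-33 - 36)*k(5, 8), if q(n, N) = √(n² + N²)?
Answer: -23*√505/2 ≈ -258.43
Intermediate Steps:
c = -19/6 (c = -4 + (5/6 + 0/(-4)) = -4 + (5*(⅙) + 0*(-¼)) = -4 + (⅚ + 0) = -4 + ⅚ = -19/6 ≈ -3.1667)
q(n, N) = √(N² + n²)
k(B, I) = √505/6 (k(B, I) = √(2² + (-19/6)²) = √(4 + 361/36) = √(505/36) = √505/6)
(-33 - 36)*k(5, 8) = (-33 - 36)*(√505/6) = -23*√505/2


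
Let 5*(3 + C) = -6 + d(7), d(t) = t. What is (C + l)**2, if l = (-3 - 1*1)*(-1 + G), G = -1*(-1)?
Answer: 196/25 ≈ 7.8400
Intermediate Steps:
G = 1
l = 0 (l = (-3 - 1*1)*(-1 + 1) = (-3 - 1)*0 = -4*0 = 0)
C = -14/5 (C = -3 + (-6 + 7)/5 = -3 + (1/5)*1 = -3 + 1/5 = -14/5 ≈ -2.8000)
(C + l)**2 = (-14/5 + 0)**2 = (-14/5)**2 = 196/25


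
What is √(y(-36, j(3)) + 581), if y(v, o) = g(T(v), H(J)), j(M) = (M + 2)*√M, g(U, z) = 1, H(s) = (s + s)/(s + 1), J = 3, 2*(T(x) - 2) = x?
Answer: √582 ≈ 24.125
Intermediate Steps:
T(x) = 2 + x/2
H(s) = 2*s/(1 + s) (H(s) = (2*s)/(1 + s) = 2*s/(1 + s))
j(M) = √M*(2 + M) (j(M) = (2 + M)*√M = √M*(2 + M))
y(v, o) = 1
√(y(-36, j(3)) + 581) = √(1 + 581) = √582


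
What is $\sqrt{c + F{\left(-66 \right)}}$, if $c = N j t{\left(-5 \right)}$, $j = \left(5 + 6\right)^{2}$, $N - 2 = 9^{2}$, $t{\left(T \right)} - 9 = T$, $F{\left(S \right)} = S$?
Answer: $\sqrt{40106} \approx 200.26$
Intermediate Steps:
$t{\left(T \right)} = 9 + T$
$N = 83$ ($N = 2 + 9^{2} = 2 + 81 = 83$)
$j = 121$ ($j = 11^{2} = 121$)
$c = 40172$ ($c = 83 \cdot 121 \left(9 - 5\right) = 10043 \cdot 4 = 40172$)
$\sqrt{c + F{\left(-66 \right)}} = \sqrt{40172 - 66} = \sqrt{40106}$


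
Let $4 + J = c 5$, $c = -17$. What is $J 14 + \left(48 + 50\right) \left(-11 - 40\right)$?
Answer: $-6244$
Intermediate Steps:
$J = -89$ ($J = -4 - 85 = -89$)
$J 14 + \left(48 + 50\right) \left(-11 - 40\right) = \left(-89\right) 14 + \left(48 + 50\right) \left(-11 - 40\right) = -1246 + 98 \left(-51\right) = -1246 - 4998 = -6244$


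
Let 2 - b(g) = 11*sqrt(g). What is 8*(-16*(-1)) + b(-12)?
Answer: 130 - 22*I*sqrt(3) ≈ 130.0 - 38.105*I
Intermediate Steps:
b(g) = 2 - 11*sqrt(g)
8*(-16*(-1)) + b(-12) = 8*(-16*(-1)) + (2 - 22*I*sqrt(3)) = 8*16 + (2 - 22*I*sqrt(3)) = 128 + (2 - 22*I*sqrt(3)) = 130 - 22*I*sqrt(3)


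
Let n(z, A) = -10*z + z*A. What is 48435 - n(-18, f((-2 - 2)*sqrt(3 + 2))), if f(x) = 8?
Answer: 48399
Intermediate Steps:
n(z, A) = -10*z + A*z
48435 - n(-18, f((-2 - 2)*sqrt(3 + 2))) = 48435 - (-18)*(-10 + 8) = 48435 - (-18)*(-2) = 48435 - 1*36 = 48435 - 36 = 48399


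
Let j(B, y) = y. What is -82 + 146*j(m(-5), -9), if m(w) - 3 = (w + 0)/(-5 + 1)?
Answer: -1396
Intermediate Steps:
m(w) = 3 - w/4 (m(w) = 3 + (w + 0)/(-5 + 1) = 3 + w/(-4) = 3 + w*(-¼) = 3 - w/4)
-82 + 146*j(m(-5), -9) = -82 + 146*(-9) = -82 - 1314 = -1396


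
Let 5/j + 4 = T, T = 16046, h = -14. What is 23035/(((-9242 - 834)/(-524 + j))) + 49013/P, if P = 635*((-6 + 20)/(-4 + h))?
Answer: 789393685164261/718486208440 ≈ 1098.7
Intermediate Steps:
j = 5/16042 (j = 5/(-4 + 16046) = 5/16042 ≈ 0.00031168)
P = -4445/9 (P = 635*((-6 + 20)/(-4 - 14)) = 635*(14/(-18)) = 635*(14*(-1/18)) = 635*(-7/9) = -4445/9 ≈ -493.89)
23035/(((-9242 - 834)/(-524 + j))) + 49013/P = 23035/(((-9242 - 834)/(-524 + 5/16042))) + 49013/(-4445/9) = 23035/((-10076/(-8406003/16042))) + 49013*(-9/4445) = 23035/((-10076*(-16042/8406003))) - 441117/4445 = 23035/(161639192/8406003) - 441117/4445 = 23035*(8406003/161639192) - 441117/4445 = 193632279105/161639192 - 441117/4445 = 789393685164261/718486208440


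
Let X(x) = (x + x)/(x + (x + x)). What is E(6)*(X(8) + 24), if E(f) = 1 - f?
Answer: -370/3 ≈ -123.33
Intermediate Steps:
X(x) = 2/3 (X(x) = (2*x)/(x + 2*x) = (2*x)/((3*x)) = (2*x)*(1/(3*x)) = 2/3)
E(6)*(X(8) + 24) = (1 - 1*6)*(2/3 + 24) = (1 - 6)*(74/3) = -5*74/3 = -370/3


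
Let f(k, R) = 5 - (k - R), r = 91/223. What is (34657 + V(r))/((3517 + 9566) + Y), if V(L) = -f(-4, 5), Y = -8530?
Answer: 34643/4553 ≈ 7.6088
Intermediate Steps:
r = 91/223 (r = 91*(1/223) = 91/223 ≈ 0.40807)
f(k, R) = 5 + R - k (f(k, R) = 5 + (R - k) = 5 + R - k)
V(L) = -14 (V(L) = -(5 + 5 - 1*(-4)) = -(5 + 5 + 4) = -1*14 = -14)
(34657 + V(r))/((3517 + 9566) + Y) = (34657 - 14)/((3517 + 9566) - 8530) = 34643/(13083 - 8530) = 34643/4553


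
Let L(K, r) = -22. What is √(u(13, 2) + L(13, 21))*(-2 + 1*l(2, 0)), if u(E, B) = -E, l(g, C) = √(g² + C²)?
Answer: 0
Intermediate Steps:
l(g, C) = √(C² + g²)
√(u(13, 2) + L(13, 21))*(-2 + 1*l(2, 0)) = √(-1*13 - 22)*(-2 + 1*√(0² + 2²)) = √(-13 - 22)*(-2 + 1*√(0 + 4)) = √(-35)*(-2 + 1*√4) = (I*√35)*(-2 + 1*2) = (I*√35)*(-2 + 2) = (I*√35)*0 = 0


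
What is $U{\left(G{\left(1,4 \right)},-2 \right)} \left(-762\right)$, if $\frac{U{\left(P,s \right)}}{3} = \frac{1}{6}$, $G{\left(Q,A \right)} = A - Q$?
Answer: $-381$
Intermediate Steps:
$U{\left(P,s \right)} = \frac{1}{2}$ ($U{\left(P,s \right)} = \frac{3}{6} = 3 \cdot \frac{1}{6} = \frac{1}{2}$)
$U{\left(G{\left(1,4 \right)},-2 \right)} \left(-762\right) = \frac{1}{2} \left(-762\right) = -381$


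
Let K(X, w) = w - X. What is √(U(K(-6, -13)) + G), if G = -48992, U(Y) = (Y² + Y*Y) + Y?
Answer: I*√48901 ≈ 221.14*I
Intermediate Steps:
U(Y) = Y + 2*Y² (U(Y) = (Y² + Y²) + Y = 2*Y² + Y = Y + 2*Y²)
√(U(K(-6, -13)) + G) = √((-13 - 1*(-6))*(1 + 2*(-13 - 1*(-6))) - 48992) = √((-13 + 6)*(1 + 2*(-13 + 6)) - 48992) = √(-7*(1 + 2*(-7)) - 48992) = √(-7*(1 - 14) - 48992) = √(-7*(-13) - 48992) = √(91 - 48992) = √(-48901) = I*√48901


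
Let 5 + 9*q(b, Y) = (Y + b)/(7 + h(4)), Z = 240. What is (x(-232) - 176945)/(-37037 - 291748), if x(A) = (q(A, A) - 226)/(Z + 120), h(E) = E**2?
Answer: 4395329587/8167019400 ≈ 0.53818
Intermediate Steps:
q(b, Y) = -5/9 + Y/207 + b/207 (q(b, Y) = -5/9 + ((Y + b)/(7 + 4**2))/9 = -5/9 + ((Y + b)/(7 + 16))/9 = -5/9 + ((Y + b)/23)/9 = -5/9 + ((Y + b)*(1/23))/9 = -5/9 + (Y/23 + b/23)/9 = -5/9 + (Y/207 + b/207) = -5/9 + Y/207 + b/207)
x(A) = -2039/3240 + A/37260 (x(A) = ((-5/9 + A/207 + A/207) - 226)/(240 + 120) = ((-5/9 + 2*A/207) - 226)/360 = (-2039/9 + 2*A/207)*(1/360) = -2039/3240 + A/37260)
(x(-232) - 176945)/(-37037 - 291748) = ((-2039/3240 + (1/37260)*(-232)) - 176945)/(-37037 - 291748) = ((-2039/3240 - 58/9315) - 176945)/(-328785) = (-15787/24840 - 176945)*(-1/328785) = -4395329587/24840*(-1/328785) = 4395329587/8167019400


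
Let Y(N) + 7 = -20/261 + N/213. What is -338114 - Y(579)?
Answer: -6265509770/18531 ≈ -3.3811e+5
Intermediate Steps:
Y(N) = -1847/261 + N/213 (Y(N) = -7 + (-20/261 + N/213) = -1847/261 + N/213)
-338114 - Y(579) = -338114 - (-1847/261 + (1/213)*579) = -338114 - (-1847/261 + 193/71) = -338114 - 1*(-80764/18531) = -338114 + 80764/18531 = -6265509770/18531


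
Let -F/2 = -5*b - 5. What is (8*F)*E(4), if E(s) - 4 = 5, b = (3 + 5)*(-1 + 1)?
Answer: 720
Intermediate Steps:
b = 0 (b = 8*0 = 0)
E(s) = 9 (E(s) = 4 + 5 = 9)
F = 10 (F = -2*(-5*0 - 5) = -2*(0 - 5) = -2*(-5) = 10)
(8*F)*E(4) = (8*10)*9 = 80*9 = 720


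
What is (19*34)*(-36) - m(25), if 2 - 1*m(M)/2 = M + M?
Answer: -23160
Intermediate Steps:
m(M) = 4 - 4*M (m(M) = 4 - 2*(M + M) = 4 - 4*M)
(19*34)*(-36) - m(25) = (19*34)*(-36) - (4 - 4*25) = 646*(-36) - (4 - 100) = -23256 - 1*(-96) = -23256 + 96 = -23160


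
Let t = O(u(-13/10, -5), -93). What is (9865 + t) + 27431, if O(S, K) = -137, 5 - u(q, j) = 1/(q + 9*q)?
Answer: 37159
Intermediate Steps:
u(q, j) = 5 - 1/(10*q) (u(q, j) = 5 - 1/(q + 9*q) = 5 - 1/(10*q))
t = -137
(9865 + t) + 27431 = (9865 - 137) + 27431 = 9728 + 27431 = 37159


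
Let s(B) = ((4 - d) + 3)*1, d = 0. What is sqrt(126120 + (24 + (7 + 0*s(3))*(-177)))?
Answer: sqrt(124905) ≈ 353.42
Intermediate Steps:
s(B) = 7 (s(B) = ((4 - 1*0) + 3)*1 = ((4 + 0) + 3)*1 = (4 + 3)*1 = 7*1 = 7)
sqrt(126120 + (24 + (7 + 0*s(3))*(-177))) = sqrt(126120 + (24 + (7 + 0*7)*(-177))) = sqrt(126120 + (24 + (7 + 0)*(-177))) = sqrt(126120 + (24 + 7*(-177))) = sqrt(126120 + (24 - 1239)) = sqrt(126120 - 1215) = sqrt(124905)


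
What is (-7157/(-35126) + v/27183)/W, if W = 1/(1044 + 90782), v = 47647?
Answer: 942577367879/5246319 ≈ 1.7966e+5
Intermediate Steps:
W = 1/91826 ≈ 1.0890e-5
(-7157/(-35126) + v/27183)/W = (-7157/(-35126) + 47647/27183)/(1/91826) = (-7157*(-1/35126) + 47647*(1/27183))*91826 = (7157/35126 + 47647/27183)*91826 = (143707481/73448466)*91826 = 942577367879/5246319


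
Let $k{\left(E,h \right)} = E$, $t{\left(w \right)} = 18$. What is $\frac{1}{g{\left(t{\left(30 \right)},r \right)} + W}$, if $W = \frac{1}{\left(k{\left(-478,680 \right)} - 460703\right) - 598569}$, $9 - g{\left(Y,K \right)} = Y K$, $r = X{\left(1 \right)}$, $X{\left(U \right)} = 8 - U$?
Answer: $- \frac{1059750}{123990751} \approx -0.008547$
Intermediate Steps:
$r = 7$ ($r = 8 - 1 = 7$)
$g{\left(Y,K \right)} = 9 - K Y$ ($g{\left(Y,K \right)} = 9 - Y K = 9 - K Y$)
$W = - \frac{1}{1059750}$ ($W = \frac{1}{\left(-478 - 460703\right) - 598569} = \frac{1}{-461181 - 598569} = \frac{1}{-1059750} = - \frac{1}{1059750} \approx -9.4362 \cdot 10^{-7}$)
$\frac{1}{g{\left(t{\left(30 \right)},r \right)} + W} = \frac{1}{\left(9 - 7 \cdot 18\right) - \frac{1}{1059750}} = \frac{1}{\left(9 - 126\right) - \frac{1}{1059750}} = \frac{1}{-117 - \frac{1}{1059750}} = \frac{1}{- \frac{123990751}{1059750}} = - \frac{1059750}{123990751}$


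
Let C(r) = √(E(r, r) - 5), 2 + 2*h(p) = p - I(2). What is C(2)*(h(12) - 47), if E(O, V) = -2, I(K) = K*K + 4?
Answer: -46*I*√7 ≈ -121.7*I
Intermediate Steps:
I(K) = 4 + K² (I(K) = K² + 4 = 4 + K²)
h(p) = -5 + p/2 (h(p) = -1 + (p - (4 + 2²))/2 = -1 + (p - (4 + 4))/2 = -1 + (p - 1*8)/2 = -1 + (p - 8)/2 = -1 + (-8 + p)/2 = -1 + (-4 + p/2) = -5 + p/2)
C(r) = I*√7 (C(r) = √(-2 - 5) = √(-7) = I*√7)
C(2)*(h(12) - 47) = (I*√7)*((-5 + (½)*12) - 47) = (I*√7)*((-5 + 6) - 47) = (I*√7)*(1 - 47) = (I*√7)*(-46) = -46*I*√7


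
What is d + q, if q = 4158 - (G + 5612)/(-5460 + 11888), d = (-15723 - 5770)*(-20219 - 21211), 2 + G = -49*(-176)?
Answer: 2861935694555/3214 ≈ 8.9046e+8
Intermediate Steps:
G = 8622 (G = -2 - 49*(-176) = -2 + 8624 = 8622)
d = 890454990 (d = -21493*(-41430) = 890454990)
q = 13356695/3214 (q = 4158 - (8622 + 5612)/(-5460 + 11888) = 4158 - 14234/6428 = 4158 - 1*7117/3214 = 4158 - 7117/3214 = 13356695/3214 ≈ 4155.8)
d + q = 890454990 + 13356695/3214 = 2861935694555/3214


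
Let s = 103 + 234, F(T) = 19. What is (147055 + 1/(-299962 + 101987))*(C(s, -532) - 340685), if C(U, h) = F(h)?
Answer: -9917882032433584/197975 ≈ -5.0097e+10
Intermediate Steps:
s = 337
C(U, h) = 19
(147055 + 1/(-299962 + 101987))*(C(s, -532) - 340685) = (147055 + 1/(-299962 + 101987))*(19 - 340685) = (147055 + 1/(-197975))*(-340666) = (147055 - 1/197975)*(-340666) = (29113213624/197975)*(-340666) = -9917882032433584/197975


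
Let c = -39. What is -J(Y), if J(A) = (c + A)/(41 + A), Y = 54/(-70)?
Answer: 87/88 ≈ 0.98864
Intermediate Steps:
Y = -27/35 (Y = 54*(-1/70) = -27/35 ≈ -0.77143)
J(A) = (-39 + A)/(41 + A)
-J(Y) = -(-39 - 27/35)/(41 - 27/35) = -(-1392)/(1408/35*35) = -35*(-1392)/(1408*35) = -1*(-87/88) = 87/88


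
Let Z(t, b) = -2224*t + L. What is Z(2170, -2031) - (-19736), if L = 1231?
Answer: -4805113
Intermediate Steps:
Z(t, b) = 1231 - 2224*t (Z(t, b) = -2224*t + 1231 = 1231 - 2224*t)
Z(2170, -2031) - (-19736) = (1231 - 2224*2170) - (-19736) = (1231 - 4826080) - 1*(-19736) = -4824849 + 19736 = -4805113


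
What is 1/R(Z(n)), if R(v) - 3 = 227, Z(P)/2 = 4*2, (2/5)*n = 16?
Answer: 1/230 ≈ 0.0043478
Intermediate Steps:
n = 40 (n = (5/2)*16 = 40)
Z(P) = 16 (Z(P) = 2*(4*2) = 2*8 = 16)
R(v) = 230 (R(v) = 3 + 227 = 230)
1/R(Z(n)) = 1/230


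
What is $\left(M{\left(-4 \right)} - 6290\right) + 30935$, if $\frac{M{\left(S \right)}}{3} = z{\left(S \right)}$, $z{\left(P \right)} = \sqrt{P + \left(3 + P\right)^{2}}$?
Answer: $24645 + 3 i \sqrt{3} \approx 24645.0 + 5.1962 i$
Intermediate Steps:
$M{\left(S \right)} = 3 \sqrt{S + \left(3 + S\right)^{2}}$
$\left(M{\left(-4 \right)} - 6290\right) + 30935 = \left(3 \sqrt{-4 + \left(3 - 4\right)^{2}} - 6290\right) + 30935 = \left(3 \sqrt{-4 + \left(-1\right)^{2}} - 6290\right) + 30935 = \left(3 \sqrt{-4 + 1} - 6290\right) + 30935 = \left(3 \sqrt{-3} - 6290\right) + 30935 = \left(3 i \sqrt{3} - 6290\right) + 30935 = \left(-6290 + 3 i \sqrt{3}\right) + 30935 = 24645 + 3 i \sqrt{3}$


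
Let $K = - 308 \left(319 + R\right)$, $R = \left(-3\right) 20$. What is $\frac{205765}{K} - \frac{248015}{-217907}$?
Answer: $- \frac{3578997325}{2483268172} \approx -1.4412$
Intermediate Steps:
$R = -60$
$K = -79772$ ($K = - 308 \left(319 - 60\right) = \left(-308\right) 259 = -79772$)
$\frac{205765}{K} - \frac{248015}{-217907} = \frac{205765}{-79772} - \frac{248015}{-217907} = 205765 \left(- \frac{1}{79772}\right) - - \frac{248015}{217907} = - \frac{29395}{11396} + \frac{248015}{217907} = - \frac{3578997325}{2483268172}$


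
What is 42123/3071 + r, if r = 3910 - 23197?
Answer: -59188254/3071 ≈ -19273.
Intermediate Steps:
r = -19287
42123/3071 + r = 42123/3071 - 19287 = -59188254/3071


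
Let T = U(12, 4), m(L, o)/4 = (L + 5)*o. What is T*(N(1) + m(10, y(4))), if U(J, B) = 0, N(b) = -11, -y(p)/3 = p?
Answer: 0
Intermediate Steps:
y(p) = -3*p
m(L, o) = 4*o*(5 + L) (m(L, o) = 4*((L + 5)*o) = 4*((5 + L)*o) = 4*(o*(5 + L)) = 4*o*(5 + L))
T = 0
T*(N(1) + m(10, y(4))) = 0*(-11 + 4*(-3*4)*(5 + 10)) = 0*(-11 + 4*(-12)*15) = 0*(-11 - 720) = 0*(-731) = 0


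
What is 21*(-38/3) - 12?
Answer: -278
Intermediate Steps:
21*(-38/3) - 12 = -266 - 12 = -278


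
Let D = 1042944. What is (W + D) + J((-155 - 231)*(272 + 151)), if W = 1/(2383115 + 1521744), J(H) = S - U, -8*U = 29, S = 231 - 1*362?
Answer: 32576415067855/31238872 ≈ 1.0428e+6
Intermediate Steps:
S = -131 (S = 231 - 362 = -131)
U = -29/8 (U = -⅛*29 = -29/8 ≈ -3.6250)
J(H) = -1019/8 (J(H) = -131 - 1*(-29/8) = -131 + 29/8 = -1019/8)
W = 1/3904859 ≈ 2.5609e-7
(W + D) + J((-155 - 231)*(272 + 151)) = (1/3904859 + 1042944) - 1019/8 = 4072549264897/3904859 - 1019/8 = 32576415067855/31238872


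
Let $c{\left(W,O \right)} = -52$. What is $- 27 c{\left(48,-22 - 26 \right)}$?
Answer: $1404$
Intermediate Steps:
$- 27 c{\left(48,-22 - 26 \right)} = \left(-27\right) \left(-52\right) = 1404$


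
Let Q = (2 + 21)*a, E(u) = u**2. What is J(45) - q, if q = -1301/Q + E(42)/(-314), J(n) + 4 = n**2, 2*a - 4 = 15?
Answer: 139452737/68609 ≈ 2032.6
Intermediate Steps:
a = 19/2 (a = 2 + (1/2)*15 = 2 + 15/2 = 19/2 ≈ 9.5000)
J(n) = -4 + n**2
Q = 437/2 (Q = (2 + 21)*(19/2) = 23*(19/2) = 437/2 ≈ 218.50)
q = -793948/68609 (q = -1301/437/2 + 42**2/(-314) = -1301*2/437 + 1764*(-1/314) = -2602/437 - 882/157 = -793948/68609 ≈ -11.572)
J(45) - q = (-4 + 45**2) - 1*(-793948/68609) = (-4 + 2025) + 793948/68609 = 2021 + 793948/68609 = 139452737/68609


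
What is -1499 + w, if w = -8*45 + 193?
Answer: -1666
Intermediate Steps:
w = -167 (w = -360 + 193 = -167)
-1499 + w = -1499 - 167 = -1666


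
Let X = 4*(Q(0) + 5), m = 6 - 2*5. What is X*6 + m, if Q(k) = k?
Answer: 116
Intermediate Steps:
m = -4 (m = 6 - 10 = -4)
X = 20 (X = 4*(0 + 5) = 4*5 = 20)
X*6 + m = 20*6 - 4 = 120 - 4 = 116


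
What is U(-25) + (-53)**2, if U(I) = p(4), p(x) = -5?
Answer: 2804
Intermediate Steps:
U(I) = -5
U(-25) + (-53)**2 = -5 + (-53)**2 = -5 + 2809 = 2804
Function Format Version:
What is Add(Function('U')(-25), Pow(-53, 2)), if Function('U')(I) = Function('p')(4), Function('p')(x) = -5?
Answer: 2804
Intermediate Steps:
Function('U')(I) = -5
Add(Function('U')(-25), Pow(-53, 2)) = Add(-5, Pow(-53, 2)) = Add(-5, 2809) = 2804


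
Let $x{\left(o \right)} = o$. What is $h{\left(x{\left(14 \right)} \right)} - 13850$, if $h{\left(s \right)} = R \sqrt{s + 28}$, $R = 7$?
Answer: $-13850 + 7 \sqrt{42} \approx -13805.0$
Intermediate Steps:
$h{\left(s \right)} = 7 \sqrt{28 + s}$ ($h{\left(s \right)} = 7 \sqrt{s + 28} = 7 \sqrt{28 + s}$)
$h{\left(x{\left(14 \right)} \right)} - 13850 = 7 \sqrt{28 + 14} - 13850 = 7 \sqrt{42} - 13850 = -13850 + 7 \sqrt{42}$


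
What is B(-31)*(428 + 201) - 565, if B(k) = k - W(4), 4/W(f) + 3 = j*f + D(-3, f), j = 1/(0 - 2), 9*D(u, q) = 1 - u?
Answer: -799980/41 ≈ -19512.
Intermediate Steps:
D(u, q) = ⅑ - u/9 (D(u, q) = (1 - u)/9 = ⅑ - u/9)
j = -½ (j = 1/(-2) = -½ ≈ -0.50000)
W(f) = 4/(-23/9 - f/2) (W(f) = 4/(-3 + (-f/2 + (⅑ - ⅑*(-3)))) = 4/(-3 + (-f/2 + (⅑ + ⅓))) = 4/(-3 + (-f/2 + 4/9)) = 4/(-3 + (4/9 - f/2)) = 4/(-23/9 - f/2))
B(k) = 36/41 + k (B(k) = k - 72/(-46 - 9*4) = k - 72/(-46 - 36) = k - 72/(-82) = k - 72*(-1)/82 = k - 1*(-36/41) = k + 36/41 = 36/41 + k)
B(-31)*(428 + 201) - 565 = (36/41 - 31)*(428 + 201) - 565 = -1235/41*629 - 565 = -776815/41 - 565 = -799980/41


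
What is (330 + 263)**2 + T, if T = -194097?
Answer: 157552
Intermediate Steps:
(330 + 263)**2 + T = (330 + 263)**2 - 194097 = 593**2 - 194097 = 351649 - 194097 = 157552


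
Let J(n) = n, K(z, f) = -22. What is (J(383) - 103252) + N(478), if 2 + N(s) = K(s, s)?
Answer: -102893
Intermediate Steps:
N(s) = -24 (N(s) = -2 - 22 = -24)
(J(383) - 103252) + N(478) = (383 - 103252) - 24 = -102869 - 24 = -102893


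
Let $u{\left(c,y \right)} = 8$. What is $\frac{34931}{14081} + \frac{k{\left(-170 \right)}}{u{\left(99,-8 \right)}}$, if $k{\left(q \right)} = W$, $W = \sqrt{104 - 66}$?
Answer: $\frac{34931}{14081} + \frac{\sqrt{38}}{8} \approx 3.2513$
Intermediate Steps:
$W = \sqrt{38} \approx 6.1644$
$k{\left(q \right)} = \sqrt{38}$
$\frac{34931}{14081} + \frac{k{\left(-170 \right)}}{u{\left(99,-8 \right)}} = \frac{34931}{14081} + \frac{\sqrt{38}}{8}$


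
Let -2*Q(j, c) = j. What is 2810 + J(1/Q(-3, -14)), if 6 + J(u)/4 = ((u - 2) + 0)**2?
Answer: 25138/9 ≈ 2793.1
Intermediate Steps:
Q(j, c) = -j/2
J(u) = -24 + 4*(-2 + u)**2 (J(u) = -24 + 4*((u - 2) + 0)**2 = -24 + 4*((-2 + u) + 0)**2 = -24 + 4*(-2 + u)**2)
2810 + J(1/Q(-3, -14)) = 2810 + (-24 + 4*(-2 + 1/(-1/2*(-3)))**2) = 2810 + (-24 + 4*(-2 + 1/(3/2))**2) = 2810 + (-24 + 4*(-2 + 2/3)**2) = 2810 + (-24 + 4*(-4/3)**2) = 2810 + (-24 + 4*(16/9)) = 2810 + (-24 + 64/9) = 2810 - 152/9 = 25138/9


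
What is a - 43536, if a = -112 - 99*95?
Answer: -53053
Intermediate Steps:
a = -9517 (a = -112 - 9405 = -9517)
a - 43536 = -9517 - 43536 = -53053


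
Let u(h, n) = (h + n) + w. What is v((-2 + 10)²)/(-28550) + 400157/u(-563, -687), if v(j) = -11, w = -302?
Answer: -5712232639/22154800 ≈ -257.83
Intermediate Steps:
u(h, n) = -302 + h + n (u(h, n) = (h + n) - 302 = -302 + h + n)
v((-2 + 10)²)/(-28550) + 400157/u(-563, -687) = -11/(-28550) + 400157/(-302 - 563 - 687) = -11*(-1/28550) + 400157/(-1552) = 11/28550 + 400157*(-1/1552) = 11/28550 - 400157/1552 = -5712232639/22154800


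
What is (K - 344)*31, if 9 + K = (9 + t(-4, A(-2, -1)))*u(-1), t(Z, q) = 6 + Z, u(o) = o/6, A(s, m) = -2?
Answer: -65999/6 ≈ -11000.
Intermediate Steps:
u(o) = o/6 (u(o) = o*(1/6) = o/6)
K = -65/6 (K = -9 + (9 + (6 - 4))*((1/6)*(-1)) = -9 + (9 + 2)*(-1/6) = -9 + 11*(-1/6) = -9 - 11/6 = -65/6 ≈ -10.833)
(K - 344)*31 = (-65/6 - 344)*31 = -2129/6*31 = -65999/6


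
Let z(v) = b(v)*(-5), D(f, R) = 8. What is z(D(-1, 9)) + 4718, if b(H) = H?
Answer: 4678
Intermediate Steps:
z(v) = -5*v (z(v) = v*(-5) = -5*v)
z(D(-1, 9)) + 4718 = -5*8 + 4718 = -40 + 4718 = 4678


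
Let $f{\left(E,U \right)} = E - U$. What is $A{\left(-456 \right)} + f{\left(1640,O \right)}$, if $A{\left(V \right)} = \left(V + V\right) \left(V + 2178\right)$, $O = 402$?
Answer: $-1569226$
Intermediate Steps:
$A{\left(V \right)} = 2 V \left(2178 + V\right)$
$A{\left(-456 \right)} + f{\left(1640,O \right)} = 2 \left(-456\right) \left(2178 - 456\right) + \left(1640 - 402\right) = 2 \left(-456\right) 1722 + \left(1640 - 402\right) = -1570464 + 1238 = -1569226$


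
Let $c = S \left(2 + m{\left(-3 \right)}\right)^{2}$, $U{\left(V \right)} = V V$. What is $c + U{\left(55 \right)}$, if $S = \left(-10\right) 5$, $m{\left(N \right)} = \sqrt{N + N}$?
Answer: $3125 - 200 i \sqrt{6} \approx 3125.0 - 489.9 i$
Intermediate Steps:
$m{\left(N \right)} = \sqrt{2} \sqrt{N}$ ($m{\left(N \right)} = \sqrt{2 N} = \sqrt{2} \sqrt{N}$)
$U{\left(V \right)} = V^{2}$
$S = -50$
$c = - 50 \left(2 + i \sqrt{6}\right)^{2}$ ($c = - 50 \left(2 + \sqrt{2} \sqrt{-3}\right)^{2} = - 50 \left(2 + \sqrt{2} i \sqrt{3}\right)^{2} = - 50 \left(2 + i \sqrt{6}\right)^{2} \approx 100.0 - 489.9 i$)
$c + U{\left(55 \right)} = \left(100 - 200 i \sqrt{6}\right) + 55^{2} = \left(100 - 200 i \sqrt{6}\right) + 3025 = 3125 - 200 i \sqrt{6}$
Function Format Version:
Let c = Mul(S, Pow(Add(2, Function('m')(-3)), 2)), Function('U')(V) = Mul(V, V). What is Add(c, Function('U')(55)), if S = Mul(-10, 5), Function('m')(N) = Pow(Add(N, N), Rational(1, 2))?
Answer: Add(3125, Mul(-200, I, Pow(6, Rational(1, 2)))) ≈ Add(3125.0, Mul(-489.90, I))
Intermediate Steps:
Function('m')(N) = Mul(Pow(2, Rational(1, 2)), Pow(N, Rational(1, 2))) (Function('m')(N) = Pow(Mul(2, N), Rational(1, 2)) = Mul(Pow(2, Rational(1, 2)), Pow(N, Rational(1, 2))))
Function('U')(V) = Pow(V, 2)
S = -50
c = Mul(-50, Pow(Add(2, Mul(I, Pow(6, Rational(1, 2)))), 2)) (c = Mul(-50, Pow(Add(2, Mul(Pow(2, Rational(1, 2)), Pow(-3, Rational(1, 2)))), 2)) = Mul(-50, Pow(Add(2, Mul(Pow(2, Rational(1, 2)), Mul(I, Pow(3, Rational(1, 2))))), 2)) = Mul(-50, Pow(Add(2, Mul(I, Pow(6, Rational(1, 2)))), 2)) ≈ Add(100.00, Mul(-489.90, I)))
Add(c, Function('U')(55)) = Add(Add(100, Mul(-200, I, Pow(6, Rational(1, 2)))), Pow(55, 2)) = Add(Add(100, Mul(-200, I, Pow(6, Rational(1, 2)))), 3025) = Add(3125, Mul(-200, I, Pow(6, Rational(1, 2))))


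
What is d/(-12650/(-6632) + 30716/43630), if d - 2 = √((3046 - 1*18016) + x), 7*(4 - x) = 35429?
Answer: 144677080/188907003 + 72338540*I*√981337/1322349021 ≈ 0.76586 + 54.192*I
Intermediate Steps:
x = -35401/7 (x = 4 - ⅐*35429 = 4 - 35429/7 = -35401/7 ≈ -5057.3)
d = 2 + I*√981337/7 (d = 2 + √((3046 - 1*18016) - 35401/7) = 2 + √((3046 - 18016) - 35401/7) = 2 + √(-14970 - 35401/7) = 2 + √(-140191/7) = 2 + I*√981337/7 ≈ 2.0 + 141.52*I)
d/(-12650/(-6632) + 30716/43630) = (2 + I*√981337/7)/(-12650/(-6632) + 30716/43630) = (2 + I*√981337/7)/(-12650*(-1/6632) + 30716*(1/43630)) = (2 + I*√981337/7)/(6325/3316 + 15358/21815) = (2 + I*√981337/7)/(188907003/72338540) = (2 + I*√981337/7)*(72338540/188907003) = 144677080/188907003 + 72338540*I*√981337/1322349021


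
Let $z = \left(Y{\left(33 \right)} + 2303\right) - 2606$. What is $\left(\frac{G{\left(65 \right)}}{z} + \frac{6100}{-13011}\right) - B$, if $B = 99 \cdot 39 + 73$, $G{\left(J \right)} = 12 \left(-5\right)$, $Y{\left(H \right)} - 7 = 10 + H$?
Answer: $- \frac{12950636962}{3291783} \approx -3934.2$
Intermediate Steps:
$Y{\left(H \right)} = 17 + H$ ($Y{\left(H \right)} = 7 + \left(10 + H\right) = 17 + H$)
$G{\left(J \right)} = -60$
$z = -253$ ($z = \left(\left(17 + 33\right) + 2303\right) - 2606 = \left(50 + 2303\right) - 2606 = 2353 - 2606 = -253$)
$B = 3934$ ($B = 3861 + 73 = 3934$)
$\left(\frac{G{\left(65 \right)}}{z} + \frac{6100}{-13011}\right) - B = \left(- \frac{60}{-253} + \frac{6100}{-13011}\right) - 3934 = \left(\left(-60\right) \left(- \frac{1}{253}\right) + 6100 \left(- \frac{1}{13011}\right)\right) - 3934 = \left(\frac{60}{253} - \frac{6100}{13011}\right) - 3934 = - \frac{762640}{3291783} - 3934 = - \frac{12950636962}{3291783}$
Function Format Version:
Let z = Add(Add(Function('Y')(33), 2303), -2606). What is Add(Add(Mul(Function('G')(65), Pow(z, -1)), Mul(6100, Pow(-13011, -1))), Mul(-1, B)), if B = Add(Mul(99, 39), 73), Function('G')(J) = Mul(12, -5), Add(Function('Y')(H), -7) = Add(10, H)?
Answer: Rational(-12950636962, 3291783) ≈ -3934.2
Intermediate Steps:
Function('Y')(H) = Add(17, H) (Function('Y')(H) = Add(7, Add(10, H)) = Add(17, H))
Function('G')(J) = -60
z = -253 (z = Add(Add(Add(17, 33), 2303), -2606) = Add(Add(50, 2303), -2606) = Add(2353, -2606) = -253)
B = 3934 (B = Add(3861, 73) = 3934)
Add(Add(Mul(Function('G')(65), Pow(z, -1)), Mul(6100, Pow(-13011, -1))), Mul(-1, B)) = Add(Add(Mul(-60, Pow(-253, -1)), Mul(6100, Pow(-13011, -1))), Mul(-1, 3934)) = Add(Add(Mul(-60, Rational(-1, 253)), Mul(6100, Rational(-1, 13011))), -3934) = Add(Add(Rational(60, 253), Rational(-6100, 13011)), -3934) = Add(Rational(-762640, 3291783), -3934) = Rational(-12950636962, 3291783)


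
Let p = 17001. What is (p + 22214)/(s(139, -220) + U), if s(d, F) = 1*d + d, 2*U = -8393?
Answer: -78430/7837 ≈ -10.008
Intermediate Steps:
U = -8393/2 (U = (½)*(-8393) = -8393/2 ≈ -4196.5)
s(d, F) = 2*d (s(d, F) = d + d = 2*d)
(p + 22214)/(s(139, -220) + U) = (17001 + 22214)/(2*139 - 8393/2) = 39215/(278 - 8393/2) = 39215/(-7837/2) = 39215*(-2/7837) = -78430/7837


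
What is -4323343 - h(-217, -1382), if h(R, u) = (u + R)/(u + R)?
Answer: -4323344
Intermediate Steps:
h(R, u) = 1 (h(R, u) = (R + u)/(R + u) = 1)
-4323343 - h(-217, -1382) = -4323343 - 1*1 = -4323343 - 1 = -4323344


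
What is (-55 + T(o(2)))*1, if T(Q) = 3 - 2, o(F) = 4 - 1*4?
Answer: -54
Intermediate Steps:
o(F) = 0 (o(F) = 4 - 4 = 0)
T(Q) = 1
(-55 + T(o(2)))*1 = (-55 + 1)*1 = -54*1 = -54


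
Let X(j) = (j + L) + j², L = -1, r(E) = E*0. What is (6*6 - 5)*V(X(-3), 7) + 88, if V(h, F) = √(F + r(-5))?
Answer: 88 + 31*√7 ≈ 170.02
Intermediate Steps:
r(E) = 0
X(j) = -1 + j + j² (X(j) = (j - 1) + j² = (-1 + j) + j² = -1 + j + j²)
V(h, F) = √F (V(h, F) = √(F + 0) = √F)
(6*6 - 5)*V(X(-3), 7) + 88 = (6*6 - 5)*√7 + 88 = (36 - 5)*√7 + 88 = 31*√7 + 88 = 88 + 31*√7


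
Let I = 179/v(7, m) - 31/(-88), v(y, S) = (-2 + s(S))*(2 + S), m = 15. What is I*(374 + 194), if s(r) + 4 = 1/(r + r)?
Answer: -150023/187 ≈ -802.26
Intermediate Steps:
s(r) = -4 + 1/(2*r) (s(r) = -4 + 1/(r + r) = -4 + 1/(2*r))
v(y, S) = (-6 + 1/(2*S))*(2 + S) (v(y, S) = (-2 + (-4 + 1/(2*S)))*(2 + S) = (-6 + 1/(2*S))*(2 + S))
I = -2113/1496 (I = 179/(-23/2 + 1/15 - 6*15) - 31/(-88) = 179/(-23/2 + 1/15 - 90) - 31*(-1/88) = 179/(-3043/30) + 31/88 = 179*(-30/3043) + 31/88 = -30/17 + 31/88 = -2113/1496 ≈ -1.4124)
I*(374 + 194) = -2113*(374 + 194)/1496 = -2113/1496*568 = -150023/187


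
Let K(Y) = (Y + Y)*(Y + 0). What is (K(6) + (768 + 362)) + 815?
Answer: 2017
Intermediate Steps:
K(Y) = 2*Y**2 (K(Y) = (2*Y)*Y = 2*Y**2)
(K(6) + (768 + 362)) + 815 = (2*6**2 + (768 + 362)) + 815 = (2*36 + 1130) + 815 = (72 + 1130) + 815 = 1202 + 815 = 2017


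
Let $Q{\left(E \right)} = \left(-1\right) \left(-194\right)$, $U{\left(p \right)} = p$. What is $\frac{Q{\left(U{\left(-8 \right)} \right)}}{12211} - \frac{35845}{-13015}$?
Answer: $\frac{88045641}{31785233} \approx 2.77$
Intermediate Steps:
$Q{\left(E \right)} = 194$
$\frac{Q{\left(U{\left(-8 \right)} \right)}}{12211} - \frac{35845}{-13015} = \frac{194}{12211} - \frac{35845}{-13015} = 194 \cdot \frac{1}{12211} - - \frac{7169}{2603} = \frac{194}{12211} + \frac{7169}{2603} = \frac{88045641}{31785233}$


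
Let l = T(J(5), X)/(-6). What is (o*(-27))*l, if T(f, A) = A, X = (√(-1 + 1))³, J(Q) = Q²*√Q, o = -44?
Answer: 0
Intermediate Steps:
J(Q) = Q^(5/2)
X = 0 (X = (√0)³ = 0³ = 0)
l = 0 (l = 0/(-6) = 0*(-⅙) = 0)
(o*(-27))*l = -44*(-27)*0 = 1188*0 = 0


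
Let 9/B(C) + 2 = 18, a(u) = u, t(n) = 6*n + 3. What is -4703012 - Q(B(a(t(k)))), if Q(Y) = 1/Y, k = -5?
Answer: -42327124/9 ≈ -4.7030e+6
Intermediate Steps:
t(n) = 3 + 6*n
B(C) = 9/16 (B(C) = 9/(-2 + 18) = 9/16)
-4703012 - Q(B(a(t(k)))) = -4703012 - 1/9/16 = -4703012 - 1*16/9 = -4703012 - 16/9 = -42327124/9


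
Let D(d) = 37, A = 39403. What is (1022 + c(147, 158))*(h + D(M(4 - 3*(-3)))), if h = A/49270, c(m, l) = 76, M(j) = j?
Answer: 78650289/1895 ≈ 41504.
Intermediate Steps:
h = 3031/3790 (h = 39403/49270 = 39403*(1/49270) = 3031/3790 ≈ 0.79974)
(1022 + c(147, 158))*(h + D(M(4 - 3*(-3)))) = (1022 + 76)*(3031/3790 + 37) = 1098*(143261/3790) = 78650289/1895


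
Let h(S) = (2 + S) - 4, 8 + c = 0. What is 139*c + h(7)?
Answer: -1107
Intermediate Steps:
c = -8 (c = -8 + 0 = -8)
h(S) = -2 + S
139*c + h(7) = 139*(-8) + (-2 + 7) = -1112 + 5 = -1107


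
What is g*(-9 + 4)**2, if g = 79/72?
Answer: 1975/72 ≈ 27.431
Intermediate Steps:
g = 79/72 (g = 79*(1/72) = 79/72 ≈ 1.0972)
g*(-9 + 4)**2 = 79*(-9 + 4)**2/72 = (79/72)*(-5)**2 = (79/72)*25 = 1975/72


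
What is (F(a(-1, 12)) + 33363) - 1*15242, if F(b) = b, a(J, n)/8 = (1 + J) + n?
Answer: 18217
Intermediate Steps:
a(J, n) = 8 + 8*J + 8*n (a(J, n) = 8*((1 + J) + n) = 8*(1 + J + n) = 8 + 8*J + 8*n)
(F(a(-1, 12)) + 33363) - 1*15242 = ((8 + 8*(-1) + 8*12) + 33363) - 1*15242 = ((8 - 8 + 96) + 33363) - 15242 = (96 + 33363) - 15242 = 33459 - 15242 = 18217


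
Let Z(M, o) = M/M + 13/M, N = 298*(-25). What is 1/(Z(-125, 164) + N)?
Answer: -125/931138 ≈ -0.00013424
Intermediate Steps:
N = -7450
Z(M, o) = 1 + 13/M
1/(Z(-125, 164) + N) = 1/((13 - 125)/(-125) - 7450) = 1/(-1/125*(-112) - 7450) = 1/(112/125 - 7450) = 1/(-931138/125) = -125/931138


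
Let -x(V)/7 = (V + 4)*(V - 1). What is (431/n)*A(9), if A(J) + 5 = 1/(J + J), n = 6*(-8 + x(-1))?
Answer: -38359/3672 ≈ -10.446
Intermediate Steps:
x(V) = -7*(-1 + V)*(4 + V) (x(V) = -7*(V + 4)*(V - 1) = -7*(4 + V)*(-1 + V) = -7*(-1 + V)*(4 + V))
n = 204 (n = 6*(-8 + (28 - 21*(-1) - 7*(-1)²)) = 6*(-8 + (28 + 21 - 7*1)) = 6*(-8 + (28 + 21 - 7)) = 6*(-8 + 42) = 6*34 = 204)
A(J) = -5 + 1/(2*J) (A(J) = -5 + 1/(J + J) = -5 + 1/(2*J))
(431/n)*A(9) = (431/204)*(-5 + (½)/9) = (431*(1/204))*(-5 + (½)*(⅑)) = 431*(-5 + 1/18)/204 = (431/204)*(-89/18) = -38359/3672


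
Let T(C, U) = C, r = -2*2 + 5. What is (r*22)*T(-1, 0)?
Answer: -22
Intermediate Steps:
r = 1 (r = -4 + 5 = 1)
(r*22)*T(-1, 0) = (1*22)*(-1) = 22*(-1) = -22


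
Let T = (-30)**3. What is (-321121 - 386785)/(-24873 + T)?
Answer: 707906/51873 ≈ 13.647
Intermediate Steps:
T = -27000
(-321121 - 386785)/(-24873 + T) = (-321121 - 386785)/(-24873 - 27000) = -707906/(-51873) = -707906*(-1/51873) = 707906/51873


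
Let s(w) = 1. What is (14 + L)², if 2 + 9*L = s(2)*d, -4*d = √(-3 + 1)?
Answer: (496 - I*√2)²/1296 ≈ 189.83 - 1.0825*I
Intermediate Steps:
d = -I*√2/4 (d = -√(-3 + 1)/4 = -I*√2/4 ≈ -0.35355*I)
L = -2/9 - I*√2/36 (L = -2/9 + (1*(-I*√2/4))/9 = -2/9 + (-I*√2/4)/9 = -2/9 - I*√2/36 ≈ -0.22222 - 0.039284*I)
(14 + L)² = (14 + (-2/9 - I*√2/36))² = (124/9 - I*√2/36)²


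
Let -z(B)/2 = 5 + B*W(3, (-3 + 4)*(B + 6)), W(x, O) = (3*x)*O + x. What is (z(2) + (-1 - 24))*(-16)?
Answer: 5360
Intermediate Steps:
W(x, O) = x + 3*O*x (W(x, O) = 3*O*x + x = x + 3*O*x)
z(B) = -10 - 2*B*(57 + 9*B) (z(B) = -2*(5 + B*(3*(1 + 3*((-3 + 4)*(B + 6))))) = -2*(5 + B*(3*(1 + 3*(1*(6 + B))))) = -2*(5 + B*(3*(1 + 3*(6 + B)))) = -2*(5 + B*(3*(1 + (18 + 3*B)))) = -2*(5 + B*(3*(19 + 3*B))) = -2*(5 + B*(57 + 9*B)) = -10 - 2*B*(57 + 9*B))
(z(2) + (-1 - 24))*(-16) = ((-10 - 114*2 - 18*2²) + (-1 - 24))*(-16) = ((-10 - 228 - 18*4) - 25)*(-16) = ((-10 - 228 - 72) - 25)*(-16) = (-310 - 25)*(-16) = -335*(-16) = 5360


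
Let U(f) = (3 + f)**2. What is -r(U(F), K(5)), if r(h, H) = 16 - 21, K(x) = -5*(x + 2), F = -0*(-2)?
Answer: 5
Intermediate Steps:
F = 0 (F = -1*0 = 0)
K(x) = -10 - 5*x (K(x) = -5*(2 + x) = -10 - 5*x)
r(h, H) = -5
-r(U(F), K(5)) = -1*(-5) = 5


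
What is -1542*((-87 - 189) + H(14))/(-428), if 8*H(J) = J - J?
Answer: -106398/107 ≈ -994.37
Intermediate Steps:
H(J) = 0 (H(J) = (J - J)/8 = (⅛)*0 = 0)
-1542*((-87 - 189) + H(14))/(-428) = -1542*((-87 - 189) + 0)/(-428) = -1542*(-276 + 0)*(-1)/428 = -(-425592)*(-1)/428 = -1542*69/107 = -106398/107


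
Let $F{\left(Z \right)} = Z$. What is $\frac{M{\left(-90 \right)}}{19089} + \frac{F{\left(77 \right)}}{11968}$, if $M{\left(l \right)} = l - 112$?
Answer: $- \frac{853}{205632} \approx -0.0041482$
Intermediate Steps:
$M{\left(l \right)} = -112 + l$
$\frac{M{\left(-90 \right)}}{19089} + \frac{F{\left(77 \right)}}{11968} = \frac{-112 - 90}{19089} + \frac{77}{11968} = \left(-202\right) \frac{1}{19089} + 77 \cdot \frac{1}{11968} = - \frac{2}{189} + \frac{7}{1088} = - \frac{853}{205632}$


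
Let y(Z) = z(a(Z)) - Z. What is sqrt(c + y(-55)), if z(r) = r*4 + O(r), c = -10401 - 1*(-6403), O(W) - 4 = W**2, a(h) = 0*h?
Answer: I*sqrt(3939) ≈ 62.761*I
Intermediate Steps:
a(h) = 0
O(W) = 4 + W**2
c = -3998 (c = -10401 + 6403 = -3998)
z(r) = 4 + r**2 + 4*r (z(r) = r*4 + (4 + r**2) = 4*r + (4 + r**2) = 4 + r**2 + 4*r)
y(Z) = 4 - Z (y(Z) = (4 + 0**2 + 4*0) - Z = (4 + 0 + 0) - Z = 4 - Z)
sqrt(c + y(-55)) = sqrt(-3998 + (4 - 1*(-55))) = sqrt(-3998 + (4 + 55)) = sqrt(-3998 + 59) = sqrt(-3939) = I*sqrt(3939)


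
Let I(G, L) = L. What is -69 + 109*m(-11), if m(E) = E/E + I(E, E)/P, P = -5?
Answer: 1399/5 ≈ 279.80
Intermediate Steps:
m(E) = 1 - E/5 (m(E) = E/E + E/(-5) = 1 + E*(-⅕) = 1 - E/5)
-69 + 109*m(-11) = -69 + 109*(1 - ⅕*(-11)) = -69 + 109*(1 + 11/5) = -69 + 109*(16/5) = -69 + 1744/5 = 1399/5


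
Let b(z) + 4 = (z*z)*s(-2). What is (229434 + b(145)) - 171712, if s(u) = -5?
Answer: -47407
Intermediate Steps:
b(z) = -4 - 5*z² (b(z) = -4 + (z*z)*(-5) = -4 + z²*(-5) = -4 - 5*z²)
(229434 + b(145)) - 171712 = (229434 + (-4 - 5*145²)) - 171712 = (229434 + (-4 - 5*21025)) - 171712 = (229434 + (-4 - 105125)) - 171712 = (229434 - 105129) - 171712 = 124305 - 171712 = -47407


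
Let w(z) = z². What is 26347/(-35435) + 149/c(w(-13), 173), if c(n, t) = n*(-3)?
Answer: -18637744/17965545 ≈ -1.0374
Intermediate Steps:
c(n, t) = -3*n
26347/(-35435) + 149/c(w(-13), 173) = 26347/(-35435) + 149/((-3*(-13)²)) = 26347*(-1/35435) + 149/((-3*169)) = -26347/35435 + 149/(-507) = -26347/35435 + 149*(-1/507) = -26347/35435 - 149/507 = -18637744/17965545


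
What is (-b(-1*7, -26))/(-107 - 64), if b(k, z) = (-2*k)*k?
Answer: -98/171 ≈ -0.57310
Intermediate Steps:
b(k, z) = -2*k²
(-b(-1*7, -26))/(-107 - 64) = (-(-2)*(-1*7)²)/(-107 - 64) = (-(-2)*(-7)²)/(-171) = -(-1)*(-2*49)/171 = -(-1)*(-98)/171 = -1/171*98 = -98/171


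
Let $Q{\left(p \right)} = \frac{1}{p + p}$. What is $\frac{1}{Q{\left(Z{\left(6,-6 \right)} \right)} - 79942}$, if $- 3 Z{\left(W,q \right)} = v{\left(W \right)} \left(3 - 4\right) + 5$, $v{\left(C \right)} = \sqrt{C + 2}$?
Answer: $- \frac{5436086}{434573985281} + \frac{12 \sqrt{2}}{434573985281} \approx -1.2509 \cdot 10^{-5}$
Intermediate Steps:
$v{\left(C \right)} = \sqrt{2 + C}$
$Z{\left(W,q \right)} = - \frac{5}{3} + \frac{\sqrt{2 + W}}{3}$ ($Z{\left(W,q \right)} = - \frac{\sqrt{2 + W} \left(3 - 4\right) + 5}{3} = - \frac{\sqrt{2 + W} \left(-1\right) + 5}{3} = - \frac{- \sqrt{2 + W} + 5}{3} = - \frac{5 - \sqrt{2 + W}}{3} = - \frac{5}{3} + \frac{\sqrt{2 + W}}{3}$)
$Q{\left(p \right)} = \frac{1}{2 p}$
$\frac{1}{Q{\left(Z{\left(6,-6 \right)} \right)} - 79942} = \frac{1}{\frac{1}{2 \left(- \frac{5}{3} + \frac{\sqrt{2 + 6}}{3}\right)} - 79942} = \frac{1}{\frac{1}{2 \left(- \frac{5}{3} + \frac{\sqrt{8}}{3}\right)} - 79942} = \frac{1}{\frac{1}{2 \left(- \frac{5}{3} + \frac{2 \sqrt{2}}{3}\right)} - 79942} = \frac{1}{-79942 + \frac{1}{2 \left(- \frac{5}{3} + \frac{2 \sqrt{2}}{3}\right)}}$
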